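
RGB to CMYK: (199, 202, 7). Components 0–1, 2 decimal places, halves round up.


R'=199/255≈0.7804, G'=202/255≈0.7922, B'=7/255≈0.0275
K = 1 - max(R',G',B') = 1 - 202/255 = 53/255 = 0.20784… → 0.21
(1-R'-K)/(1-K) simplifies to (max-R)/max with max = 202:
C = (202-199)/202 = 3/202 = 0.01485… → 0.01
M = (202-202)/202 = 0/202 = 0 → 0.00
Y = (202-7)/202 = 195/202 = 0.96534… → 0.97
= CMYK(0.01, 0.00, 0.97, 0.21)


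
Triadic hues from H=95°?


Triadic: equally spaced at 120° intervals
H1 = 95°
H2 = (95 + 120) mod 360 = 215°
H3 = (95 + 240) mod 360 = 335°
Triadic = 95°, 215°, 335°


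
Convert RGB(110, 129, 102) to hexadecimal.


R = 110 → 6E (hex)
G = 129 → 81 (hex)
B = 102 → 66 (hex)
Hex = #6E8166


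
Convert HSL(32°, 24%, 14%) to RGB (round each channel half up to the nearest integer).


H=32°, S=0.24, L=0.14
C = (1-|2L-1|)×S = (1-|-0.72|)×0.24 = 0.0672
H' = H/60 = 32/60 ≈ 0.5333; X = C×(1-|H' mod 2 - 1|) = 0.03584
m = L - C/2 = 0.14 - 0.0336 = 0.1064
Sector ⌊H'⌋ = 0 → (R',G',B') = (0.0672, 0.03584, 0.0)
RGB = ((R'+m)×255, (G'+m)×255, (B'+m)×255) = (44.268, 36.2712, 27.132)
Round half up → RGB(44, 36, 27)


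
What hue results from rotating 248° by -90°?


New hue = (H + rotation) mod 360
New hue = (248 -90) mod 360
= 158 mod 360
= 158°


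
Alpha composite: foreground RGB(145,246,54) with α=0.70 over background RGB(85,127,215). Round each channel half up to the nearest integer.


C = α×F + (1-α)×B, with 1-α = 0.30
R: 0.70×145 + 0.30×85 = 101.50 + 25.50 = 127.00 → 127
G: 0.70×246 + 0.30×127 = 172.20 + 38.10 = 210.30 → 210
B: 0.70×54 + 0.30×215 = 37.80 + 64.50 = 102.30 → 102
= RGB(127, 210, 102)


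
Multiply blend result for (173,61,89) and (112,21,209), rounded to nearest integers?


Multiply: C = A×B/255, rounded to nearest integer
R: 173×112/255 = 19376/255 ≈ 75.984 → 76
G: 61×21/255 = 1281/255 ≈ 5.024 → 5
B: 89×209/255 = 18601/255 ≈ 72.945 → 73
= RGB(76, 5, 73)


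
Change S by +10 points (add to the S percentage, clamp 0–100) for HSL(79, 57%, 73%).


Original S = 57%
Adjustment = +10 percentage points
New S = 57 + (10) = 67
Clamp to [0, 100] → 67
= HSL(79°, 67%, 73%)


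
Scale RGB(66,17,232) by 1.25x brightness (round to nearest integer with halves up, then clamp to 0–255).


Multiply each channel by 1.25, round half up, clamp to [0, 255]
R: 66×1.25 = 82.5 → round → 83
G: 17×1.25 = 21.25 → round → 21
B: 232×1.25 = 290 → clamp → 255
= RGB(83, 21, 255)


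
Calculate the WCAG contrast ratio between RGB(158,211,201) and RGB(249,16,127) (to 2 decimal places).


Linearize each sRGB channel c=v/255: c/12.92 if c ≤ 0.04045 else ((c+0.055)/1.055)^2.4
L = 0.2126×R_lin + 0.7152×G_lin + 0.0722×B_lin
Color 1 (158,211,201):
  R=158: 158/255≈0.6196 > 0.04045 → ((0.6196+0.055)/1.055)^2.4 ≈ 0.34191
  G=211: 211/255≈0.8275 > 0.04045 → ((0.8275+0.055)/1.055)^2.4 ≈ 0.65141
  B=201: 201/255≈0.7882 > 0.04045 → ((0.7882+0.055)/1.055)^2.4 ≈ 0.58408
  L1 = 0.2126×0.34191 + 0.7152×0.65141 + 0.0722×0.58408 ≈ 0.58075
Color 2 (249,16,127):
  R=249: 249/255≈0.9765 > 0.04045 → ((0.9765+0.055)/1.055)^2.4 ≈ 0.94731
  G=16: 16/255≈0.0627 > 0.04045 → ((0.0627+0.055)/1.055)^2.4 ≈ 0.00518
  B=127: 127/255≈0.4980 > 0.04045 → ((0.4980+0.055)/1.055)^2.4 ≈ 0.21223
  L2 = 0.2126×0.94731 + 0.7152×0.00518 + 0.0722×0.21223 ≈ 0.22043
Lighter = 0.58075, Darker = 0.22043
Ratio = (L_lighter + 0.05) / (L_darker + 0.05)
Ratio = (0.58075 + 0.05) / (0.22043 + 0.05) = 0.63075 / 0.27043 ≈ 2.3324
Ratio ≈ 2.33:1


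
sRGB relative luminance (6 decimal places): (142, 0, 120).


Linearize each channel (sRGB transfer function): c = v/255; c_lin = c/12.92 if c ≤ 0.04045, else ((c+0.055)/1.055)^2.4
  R: 142/255 ≈ 0.556863 > 0.04045 → ((0.556863+0.055)/1.055)^2.4 ≈ 0.270498
  G: 0/255 ≈ 0.000000 ≤ 0.04045 → 0.000000/12.92 ≈ 0.000000
  B: 120/255 ≈ 0.470588 > 0.04045 → ((0.470588+0.055)/1.055)^2.4 ≈ 0.187821
R_lin = 0.270498, G_lin = 0.000000, B_lin = 0.187821
L = 0.2126×R + 0.7152×G + 0.0722×B
L = 0.2126×0.270498 + 0.7152×0.000000 + 0.0722×0.187821
L ≈ 0.071068


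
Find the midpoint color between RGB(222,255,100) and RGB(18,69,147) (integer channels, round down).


Midpoint: each channel = ⌊(C₁+C₂)/2⌋
R: ⌊(222+18)/2⌋ = 120
G: ⌊(255+69)/2⌋ = 162
B: ⌊(100+147)/2⌋ = 123
= RGB(120, 162, 123)


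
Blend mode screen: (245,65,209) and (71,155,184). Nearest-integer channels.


Screen: C = 255 - (255-A)×(255-B)/255, rounded to nearest integer
R: 255 - (255-245)×(255-71)/255 = 255 - 1840/255 ≈ 255 - 7.216 = 247.784 → 248
G: 255 - (255-65)×(255-155)/255 = 255 - 19000/255 ≈ 255 - 74.510 = 180.490 → 180
B: 255 - (255-209)×(255-184)/255 = 255 - 3266/255 ≈ 255 - 12.808 = 242.192 → 242
= RGB(248, 180, 242)


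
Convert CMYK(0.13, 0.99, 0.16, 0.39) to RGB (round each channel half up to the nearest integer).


R = 255 × (1-C) × (1-K) = 255 × 0.87 × 0.61 = 135.3285 → 135
G = 255 × (1-M) × (1-K) = 255 × 0.01 × 0.61 = 1.5555 → 2
B = 255 × (1-Y) × (1-K) = 255 × 0.84 × 0.61 = 130.662 → 131
= RGB(135, 2, 131)


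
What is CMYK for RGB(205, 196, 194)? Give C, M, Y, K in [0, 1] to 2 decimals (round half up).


R'=205/255≈0.8039, G'=196/255≈0.7686, B'=194/255≈0.7608
K = 1 - max(R',G',B') = 1 - 205/255 = 50/255 = 0.19607… → 0.20
(1-R'-K)/(1-K) simplifies to (max-R)/max with max = 205:
C = (205-205)/205 = 0/205 = 0 → 0.00
M = (205-196)/205 = 9/205 = 0.04390… → 0.04
Y = (205-194)/205 = 11/205 = 0.05365… → 0.05
= CMYK(0.00, 0.04, 0.05, 0.20)


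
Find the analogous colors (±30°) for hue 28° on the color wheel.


Base hue: 28°
Left analog: (28 - 30) mod 360 = 358°
Right analog: (28 + 30) mod 360 = 58°
Analogous hues = 358° and 58°


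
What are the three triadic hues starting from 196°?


Triadic: equally spaced at 120° intervals
H1 = 196°
H2 = (196 + 120) mod 360 = 316°
H3 = (196 + 240) mod 360 = 76°
Triadic = 196°, 316°, 76°


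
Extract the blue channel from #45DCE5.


Color: #45DCE5
R = 45 = 69
G = DC = 220
B = E5 = 229
Blue = 229


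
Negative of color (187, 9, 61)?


Invert: (255-R, 255-G, 255-B)
R: 255-187 = 68
G: 255-9 = 246
B: 255-61 = 194
= RGB(68, 246, 194)


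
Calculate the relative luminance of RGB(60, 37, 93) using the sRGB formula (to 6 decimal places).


Linearize each channel (sRGB transfer function): c = v/255; c_lin = c/12.92 if c ≤ 0.04045, else ((c+0.055)/1.055)^2.4
  R: 60/255 ≈ 0.235294 > 0.04045 → ((0.235294+0.055)/1.055)^2.4 ≈ 0.045186
  G: 37/255 ≈ 0.145098 > 0.04045 → ((0.145098+0.055)/1.055)^2.4 ≈ 0.018500
  B: 93/255 ≈ 0.364706 > 0.04045 → ((0.364706+0.055)/1.055)^2.4 ≈ 0.109462
R_lin = 0.045186, G_lin = 0.018500, B_lin = 0.109462
L = 0.2126×R + 0.7152×G + 0.0722×B
L = 0.2126×0.045186 + 0.7152×0.018500 + 0.0722×0.109462
L ≈ 0.030741


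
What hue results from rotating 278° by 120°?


New hue = (H + rotation) mod 360
New hue = (278 + 120) mod 360
= 398 mod 360
= 38°


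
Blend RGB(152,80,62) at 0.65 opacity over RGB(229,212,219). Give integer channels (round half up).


C = α×F + (1-α)×B, with 1-α = 0.35
R: 0.65×152 + 0.35×229 = 98.80 + 80.15 = 178.95 → 179
G: 0.65×80 + 0.35×212 = 52.00 + 74.20 = 126.20 → 126
B: 0.65×62 + 0.35×219 = 40.30 + 76.65 = 116.95 → 117
= RGB(179, 126, 117)


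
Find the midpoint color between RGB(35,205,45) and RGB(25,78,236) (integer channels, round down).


Midpoint: each channel = ⌊(C₁+C₂)/2⌋
R: ⌊(35+25)/2⌋ = 30
G: ⌊(205+78)/2⌋ = 141
B: ⌊(45+236)/2⌋ = 140
= RGB(30, 141, 140)


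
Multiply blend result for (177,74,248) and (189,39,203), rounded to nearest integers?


Multiply: C = A×B/255, rounded to nearest integer
R: 177×189/255 = 33453/255 ≈ 131.188 → 131
G: 74×39/255 = 2886/255 ≈ 11.318 → 11
B: 248×203/255 = 50344/255 ≈ 197.427 → 197
= RGB(131, 11, 197)


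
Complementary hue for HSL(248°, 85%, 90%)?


Complement = opposite side of color wheel = hue + 180°
H' = (248 + 180) mod 360 = 68°
S and L unchanged.
= HSL(68°, 85%, 90%)


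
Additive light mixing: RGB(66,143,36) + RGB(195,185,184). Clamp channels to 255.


Additive: each channel = min(255, C₁+C₂)
R: 66+195 = 261 → 255
G: 143+185 = 328 → 255
B: 36+184 = 220 → 220
= RGB(255, 255, 220)


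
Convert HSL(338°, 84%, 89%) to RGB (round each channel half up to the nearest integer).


H=338°, S=0.84, L=0.89
C = (1-|2L-1|)×S = (1-|0.78|)×0.84 = 0.1848
H' = H/60 = 338/60 ≈ 5.6333; X = C×(1-|H' mod 2 - 1|) = 0.06776
m = L - C/2 = 0.89 - 0.0924 = 0.7976
Sector ⌊H'⌋ = 5 → (R',G',B') = (0.1848, 0.0, 0.06776)
RGB = ((R'+m)×255, (G'+m)×255, (B'+m)×255) = (250.512, 203.388, 220.6668)
Round half up → RGB(251, 203, 221)


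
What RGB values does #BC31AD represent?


BC → 188 (R)
31 → 49 (G)
AD → 173 (B)
= RGB(188, 49, 173)


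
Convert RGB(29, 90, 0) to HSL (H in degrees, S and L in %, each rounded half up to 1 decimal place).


Normalize: R'=29/255≈0.1137, G'=90/255≈0.3529, B'=0/255≈0.0000
Max=90/255, Min=0/255, Δ=Max-Min=90/255
L = (Max+Min)/2 = (90+0)/510 = 90/510 = 0.17647… → L = 17.6%
L ≤ 0.5 → S = Δ/(Max+Min) = 90/(90+0) = 90/90 = 1 → S = 100.0%
(the 1/255 factors cancel in S and H, so raw channel differences can be used)
Max is G' → H = 60 × ((B-R)/Δ + 2) = 60 × ((0-29)/90 + 2)
  -29/90 + 2 = -0.3222… + 2 = 1.6777…
  H = 60 × 1.6777… = 100.666…° → H = 100.7°
= HSL(100.7°, 100.0%, 17.6%)


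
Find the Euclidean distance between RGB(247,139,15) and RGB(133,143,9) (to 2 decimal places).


d = √[(R₁-R₂)² + (G₁-G₂)² + (B₁-B₂)²]
d = √[(247-133)² + (139-143)² + (15-9)²]
d = √[12996 + 16 + 36]
d = √13048
d ≈ 114.23


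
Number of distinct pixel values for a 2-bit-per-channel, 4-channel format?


Total bits = 2 bits/channel × 4 channels = 8 bits
Distinct pixel values = 2^8
= 256 pixel values


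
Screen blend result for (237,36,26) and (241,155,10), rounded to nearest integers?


Screen: C = 255 - (255-A)×(255-B)/255, rounded to nearest integer
R: 255 - (255-237)×(255-241)/255 = 255 - 252/255 ≈ 255 - 0.988 = 254.012 → 254
G: 255 - (255-36)×(255-155)/255 = 255 - 21900/255 ≈ 255 - 85.882 = 169.118 → 169
B: 255 - (255-26)×(255-10)/255 = 255 - 56105/255 ≈ 255 - 220.020 = 34.980 → 35
= RGB(254, 169, 35)


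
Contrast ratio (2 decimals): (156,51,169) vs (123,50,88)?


Linearize each sRGB channel c=v/255: c/12.92 if c ≤ 0.04045 else ((c+0.055)/1.055)^2.4
L = 0.2126×R_lin + 0.7152×G_lin + 0.0722×B_lin
Color 1 (156,51,169):
  R=156: 156/255≈0.6118 > 0.04045 → ((0.6118+0.055)/1.055)^2.4 ≈ 0.33245
  G=51: 51/255≈0.2000 > 0.04045 → ((0.2000+0.055)/1.055)^2.4 ≈ 0.03310
  B=169: 169/255≈0.6627 > 0.04045 → ((0.6627+0.055)/1.055)^2.4 ≈ 0.39676
  L1 = 0.2126×0.33245 + 0.7152×0.03310 + 0.0722×0.39676 ≈ 0.12300
Color 2 (123,50,88):
  R=123: 123/255≈0.4824 > 0.04045 → ((0.4824+0.055)/1.055)^2.4 ≈ 0.19807
  G=50: 50/255≈0.1961 > 0.04045 → ((0.1961+0.055)/1.055)^2.4 ≈ 0.03190
  B=88: 88/255≈0.3451 > 0.04045 → ((0.3451+0.055)/1.055)^2.4 ≈ 0.09759
  L2 = 0.2126×0.19807 + 0.7152×0.03190 + 0.0722×0.09759 ≈ 0.07197
Lighter = 0.12300, Darker = 0.07197
Ratio = (L_lighter + 0.05) / (L_darker + 0.05)
Ratio = (0.12300 + 0.05) / (0.07197 + 0.05) = 0.17300 / 0.12197 ≈ 1.4184
Ratio ≈ 1.42:1


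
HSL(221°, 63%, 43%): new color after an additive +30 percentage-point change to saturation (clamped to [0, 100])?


Original S = 63%
Adjustment = +30 percentage points
New S = 63 + (30) = 93
Clamp to [0, 100] → 93
= HSL(221°, 93%, 43%)


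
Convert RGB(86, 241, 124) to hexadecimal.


R = 86 → 56 (hex)
G = 241 → F1 (hex)
B = 124 → 7C (hex)
Hex = #56F17C


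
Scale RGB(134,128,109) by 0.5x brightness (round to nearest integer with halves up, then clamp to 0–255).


Multiply each channel by 0.5, round half up, clamp to [0, 255]
R: 134×0.5 = 67
G: 128×0.5 = 64
B: 109×0.5 = 54.5 → round → 55
= RGB(67, 64, 55)


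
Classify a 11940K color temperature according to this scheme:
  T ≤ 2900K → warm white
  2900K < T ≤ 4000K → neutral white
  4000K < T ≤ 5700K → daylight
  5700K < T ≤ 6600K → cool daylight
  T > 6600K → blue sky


Temperature: 11940K
11940K > 6600K → blue sky
Classification: blue sky


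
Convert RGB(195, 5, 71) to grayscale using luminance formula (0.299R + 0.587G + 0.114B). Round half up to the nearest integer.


Gray = 0.299×R + 0.587×G + 0.114×B
Gray = 0.299×195 + 0.587×5 + 0.114×71
Gray = 58.305 + 2.935 + 8.094
Gray = 69.334 → round half up → 69
Gray = 69


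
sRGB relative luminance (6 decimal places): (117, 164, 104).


Linearize each channel (sRGB transfer function): c = v/255; c_lin = c/12.92 if c ≤ 0.04045, else ((c+0.055)/1.055)^2.4
  R: 117/255 ≈ 0.458824 > 0.04045 → ((0.458824+0.055)/1.055)^2.4 ≈ 0.177888
  G: 164/255 ≈ 0.643137 > 0.04045 → ((0.643137+0.055)/1.055)^2.4 ≈ 0.371238
  B: 104/255 ≈ 0.407843 > 0.04045 → ((0.407843+0.055)/1.055)^2.4 ≈ 0.138432
R_lin = 0.177888, G_lin = 0.371238, B_lin = 0.138432
L = 0.2126×R + 0.7152×G + 0.0722×B
L = 0.2126×0.177888 + 0.7152×0.371238 + 0.0722×0.138432
L ≈ 0.313323


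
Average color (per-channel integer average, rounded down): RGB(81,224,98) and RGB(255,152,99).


Midpoint: each channel = ⌊(C₁+C₂)/2⌋
R: ⌊(81+255)/2⌋ = 168
G: ⌊(224+152)/2⌋ = 188
B: ⌊(98+99)/2⌋ = 98
= RGB(168, 188, 98)


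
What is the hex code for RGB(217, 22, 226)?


R = 217 → D9 (hex)
G = 22 → 16 (hex)
B = 226 → E2 (hex)
Hex = #D916E2


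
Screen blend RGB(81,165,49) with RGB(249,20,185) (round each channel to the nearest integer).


Screen: C = 255 - (255-A)×(255-B)/255, rounded to nearest integer
R: 255 - (255-81)×(255-249)/255 = 255 - 1044/255 ≈ 255 - 4.094 = 250.906 → 251
G: 255 - (255-165)×(255-20)/255 = 255 - 21150/255 ≈ 255 - 82.941 = 172.059 → 172
B: 255 - (255-49)×(255-185)/255 = 255 - 14420/255 ≈ 255 - 56.549 = 198.451 → 198
= RGB(251, 172, 198)


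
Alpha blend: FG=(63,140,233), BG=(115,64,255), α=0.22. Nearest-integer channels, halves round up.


C = α×F + (1-α)×B, with 1-α = 0.78
R: 0.22×63 + 0.78×115 = 13.86 + 89.70 = 103.56 → 104
G: 0.22×140 + 0.78×64 = 30.80 + 49.92 = 80.72 → 81
B: 0.22×233 + 0.78×255 = 51.26 + 198.90 = 250.16 → 250
= RGB(104, 81, 250)


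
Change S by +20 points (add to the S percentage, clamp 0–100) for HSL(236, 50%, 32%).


Original S = 50%
Adjustment = +20 percentage points
New S = 50 + (20) = 70
Clamp to [0, 100] → 70
= HSL(236°, 70%, 32%)


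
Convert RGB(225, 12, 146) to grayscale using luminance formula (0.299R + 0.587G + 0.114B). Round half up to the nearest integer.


Gray = 0.299×R + 0.587×G + 0.114×B
Gray = 0.299×225 + 0.587×12 + 0.114×146
Gray = 67.275 + 7.044 + 16.644
Gray = 90.963 → round half up → 91
Gray = 91


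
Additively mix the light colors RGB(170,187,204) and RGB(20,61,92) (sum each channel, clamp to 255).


Additive: each channel = min(255, C₁+C₂)
R: 170+20 = 190 → 190
G: 187+61 = 248 → 248
B: 204+92 = 296 → 255
= RGB(190, 248, 255)


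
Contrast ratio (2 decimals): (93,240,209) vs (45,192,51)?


Linearize each sRGB channel c=v/255: c/12.92 if c ≤ 0.04045 else ((c+0.055)/1.055)^2.4
L = 0.2126×R_lin + 0.7152×G_lin + 0.0722×B_lin
Color 1 (93,240,209):
  R=93: 93/255≈0.3647 > 0.04045 → ((0.3647+0.055)/1.055)^2.4 ≈ 0.10946
  G=240: 240/255≈0.9412 > 0.04045 → ((0.9412+0.055)/1.055)^2.4 ≈ 0.87137
  B=209: 209/255≈0.8196 > 0.04045 → ((0.8196+0.055)/1.055)^2.4 ≈ 0.63760
  L1 = 0.2126×0.10946 + 0.7152×0.87137 + 0.0722×0.63760 ≈ 0.69251
Color 2 (45,192,51):
  R=45: 45/255≈0.1765 > 0.04045 → ((0.1765+0.055)/1.055)^2.4 ≈ 0.02624
  G=192: 192/255≈0.7529 > 0.04045 → ((0.7529+0.055)/1.055)^2.4 ≈ 0.52712
  B=51: 51/255≈0.2000 > 0.04045 → ((0.2000+0.055)/1.055)^2.4 ≈ 0.03310
  L2 = 0.2126×0.02624 + 0.7152×0.52712 + 0.0722×0.03310 ≈ 0.38496
Lighter = 0.69251, Darker = 0.38496
Ratio = (L_lighter + 0.05) / (L_darker + 0.05)
Ratio = (0.69251 + 0.05) / (0.38496 + 0.05) = 0.74251 / 0.43496 ≈ 1.7071
Ratio ≈ 1.71:1


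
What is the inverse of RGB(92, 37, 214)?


Invert: (255-R, 255-G, 255-B)
R: 255-92 = 163
G: 255-37 = 218
B: 255-214 = 41
= RGB(163, 218, 41)


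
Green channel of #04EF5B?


Color: #04EF5B
R = 04 = 4
G = EF = 239
B = 5B = 91
Green = 239


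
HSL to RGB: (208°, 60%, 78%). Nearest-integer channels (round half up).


H=208°, S=0.60, L=0.78
C = (1-|2L-1|)×S = (1-|0.56|)×0.60 = 0.264
H' = H/60 = 208/60 ≈ 3.4667; X = C×(1-|H' mod 2 - 1|) = 0.1408
m = L - C/2 = 0.78 - 0.132 = 0.648
Sector ⌊H'⌋ = 3 → (R',G',B') = (0.0, 0.1408, 0.264)
RGB = ((R'+m)×255, (G'+m)×255, (B'+m)×255) = (165.24, 201.144, 232.56)
Round half up → RGB(165, 201, 233)


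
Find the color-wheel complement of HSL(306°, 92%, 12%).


Complement = opposite side of color wheel = hue + 180°
H' = (306 + 180) mod 360 = 126°
S and L unchanged.
= HSL(126°, 92%, 12%)


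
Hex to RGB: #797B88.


79 → 121 (R)
7B → 123 (G)
88 → 136 (B)
= RGB(121, 123, 136)


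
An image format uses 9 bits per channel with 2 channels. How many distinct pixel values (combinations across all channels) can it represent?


Total bits = 9 bits/channel × 2 channels = 18 bits
Distinct pixel values = 2^18
= 262,144 pixel values


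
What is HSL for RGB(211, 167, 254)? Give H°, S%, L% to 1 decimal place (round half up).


Normalize: R'=211/255≈0.8275, G'=167/255≈0.6549, B'=254/255≈0.9961
Max=254/255, Min=167/255, Δ=Max-Min=87/255
L = (Max+Min)/2 = (254+167)/510 = 421/510 = 0.82549… → L = 82.5%
L > 0.5 → S = Δ/(2-Max-Min) = 87/(510-254-167) = 87/89 = 0.97752… → S = 97.8%
(the 1/255 factors cancel in S and H, so raw channel differences can be used)
Max is B' → H = 60 × ((R-G)/Δ + 4) = 60 × ((211-167)/87 + 4)
  44/87 + 4 = 0.5057… + 4 = 4.5057…
  H = 60 × 4.5057… = 270.344…° → H = 270.3°
= HSL(270.3°, 97.8%, 82.5%)


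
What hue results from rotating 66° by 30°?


New hue = (H + rotation) mod 360
New hue = (66 + 30) mod 360
= 96 mod 360
= 96°


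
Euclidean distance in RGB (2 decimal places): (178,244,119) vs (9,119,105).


d = √[(R₁-R₂)² + (G₁-G₂)² + (B₁-B₂)²]
d = √[(178-9)² + (244-119)² + (119-105)²]
d = √[28561 + 15625 + 196]
d = √44382
d ≈ 210.67


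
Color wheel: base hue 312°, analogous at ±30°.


Base hue: 312°
Left analog: (312 - 30) mod 360 = 282°
Right analog: (312 + 30) mod 360 = 342°
Analogous hues = 282° and 342°


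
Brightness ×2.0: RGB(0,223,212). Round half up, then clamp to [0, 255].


Multiply each channel by 2.0, round half up, clamp to [0, 255]
R: 0×2.0 = 0
G: 223×2.0 = 446 → clamp → 255
B: 212×2.0 = 424 → clamp → 255
= RGB(0, 255, 255)


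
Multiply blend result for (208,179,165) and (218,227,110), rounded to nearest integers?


Multiply: C = A×B/255, rounded to nearest integer
R: 208×218/255 = 45344/255 ≈ 177.820 → 178
G: 179×227/255 = 40633/255 ≈ 159.345 → 159
B: 165×110/255 = 18150/255 ≈ 71.176 → 71
= RGB(178, 159, 71)


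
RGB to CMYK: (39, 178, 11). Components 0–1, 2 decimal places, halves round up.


R'=39/255≈0.1529, G'=178/255≈0.6980, B'=11/255≈0.0431
K = 1 - max(R',G',B') = 1 - 178/255 = 77/255 = 0.30196… → 0.30
(1-R'-K)/(1-K) simplifies to (max-R)/max with max = 178:
C = (178-39)/178 = 139/178 = 0.78089… → 0.78
M = (178-178)/178 = 0/178 = 0 → 0.00
Y = (178-11)/178 = 167/178 = 0.93820… → 0.94
= CMYK(0.78, 0.00, 0.94, 0.30)


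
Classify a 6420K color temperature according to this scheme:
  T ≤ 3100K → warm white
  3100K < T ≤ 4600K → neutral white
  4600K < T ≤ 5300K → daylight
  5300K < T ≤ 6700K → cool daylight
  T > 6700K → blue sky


Temperature: 6420K
5300K < 6420K ≤ 6700K → cool daylight
Classification: cool daylight


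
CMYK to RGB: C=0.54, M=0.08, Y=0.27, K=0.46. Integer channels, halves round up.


R = 255 × (1-C) × (1-K) = 255 × 0.46 × 0.54 = 63.342 → 63
G = 255 × (1-M) × (1-K) = 255 × 0.92 × 0.54 = 126.684 → 127
B = 255 × (1-Y) × (1-K) = 255 × 0.73 × 0.54 = 100.521 → 101
= RGB(63, 127, 101)


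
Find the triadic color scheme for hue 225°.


Triadic: equally spaced at 120° intervals
H1 = 225°
H2 = (225 + 120) mod 360 = 345°
H3 = (225 + 240) mod 360 = 105°
Triadic = 225°, 345°, 105°


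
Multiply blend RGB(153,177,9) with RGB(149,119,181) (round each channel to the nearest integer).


Multiply: C = A×B/255, rounded to nearest integer
R: 153×149/255 = 22797/255 ≈ 89.400 → 89
G: 177×119/255 = 21063/255 ≈ 82.600 → 83
B: 9×181/255 = 1629/255 ≈ 6.388 → 6
= RGB(89, 83, 6)


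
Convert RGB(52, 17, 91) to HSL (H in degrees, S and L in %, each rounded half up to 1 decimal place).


Normalize: R'=52/255≈0.2039, G'=17/255≈0.0667, B'=91/255≈0.3569
Max=91/255, Min=17/255, Δ=Max-Min=74/255
L = (Max+Min)/2 = (91+17)/510 = 108/510 = 0.21176… → L = 21.2%
L ≤ 0.5 → S = Δ/(Max+Min) = 74/(91+17) = 74/108 = 0.68518… → S = 68.5%
(the 1/255 factors cancel in S and H, so raw channel differences can be used)
Max is B' → H = 60 × ((R-G)/Δ + 4) = 60 × ((52-17)/74 + 4)
  35/74 + 4 = 0.4729… + 4 = 4.4729…
  H = 60 × 4.4729… = 268.378…° → H = 268.4°
= HSL(268.4°, 68.5%, 21.2%)


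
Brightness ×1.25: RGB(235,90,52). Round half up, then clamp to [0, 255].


Multiply each channel by 1.25, round half up, clamp to [0, 255]
R: 235×1.25 = 293.75 → round → 294 → clamp → 255
G: 90×1.25 = 112.5 → round → 113
B: 52×1.25 = 65
= RGB(255, 113, 65)


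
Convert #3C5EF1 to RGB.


3C → 60 (R)
5E → 94 (G)
F1 → 241 (B)
= RGB(60, 94, 241)


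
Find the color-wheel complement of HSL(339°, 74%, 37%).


Complement = opposite side of color wheel = hue + 180°
H' = (339 + 180) mod 360 = 159°
S and L unchanged.
= HSL(159°, 74%, 37%)


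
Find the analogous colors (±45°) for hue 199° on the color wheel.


Base hue: 199°
Left analog: (199 - 45) mod 360 = 154°
Right analog: (199 + 45) mod 360 = 244°
Analogous hues = 154° and 244°


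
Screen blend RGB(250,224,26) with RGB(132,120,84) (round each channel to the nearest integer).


Screen: C = 255 - (255-A)×(255-B)/255, rounded to nearest integer
R: 255 - (255-250)×(255-132)/255 = 255 - 615/255 ≈ 255 - 2.412 = 252.588 → 253
G: 255 - (255-224)×(255-120)/255 = 255 - 4185/255 ≈ 255 - 16.412 = 238.588 → 239
B: 255 - (255-26)×(255-84)/255 = 255 - 39159/255 ≈ 255 - 153.565 = 101.435 → 101
= RGB(253, 239, 101)


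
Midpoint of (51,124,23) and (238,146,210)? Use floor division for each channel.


Midpoint: each channel = ⌊(C₁+C₂)/2⌋
R: ⌊(51+238)/2⌋ = 144
G: ⌊(124+146)/2⌋ = 135
B: ⌊(23+210)/2⌋ = 116
= RGB(144, 135, 116)


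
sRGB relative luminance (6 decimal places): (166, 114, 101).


Linearize each channel (sRGB transfer function): c = v/255; c_lin = c/12.92 if c ≤ 0.04045, else ((c+0.055)/1.055)^2.4
  R: 166/255 ≈ 0.650980 > 0.04045 → ((0.650980+0.055)/1.055)^2.4 ≈ 0.381326
  G: 114/255 ≈ 0.447059 > 0.04045 → ((0.447059+0.055)/1.055)^2.4 ≈ 0.168269
  B: 101/255 ≈ 0.396078 > 0.04045 → ((0.396078+0.055)/1.055)^2.4 ≈ 0.130136
R_lin = 0.381326, G_lin = 0.168269, B_lin = 0.130136
L = 0.2126×R + 0.7152×G + 0.0722×B
L = 0.2126×0.381326 + 0.7152×0.168269 + 0.0722×0.130136
L ≈ 0.210812


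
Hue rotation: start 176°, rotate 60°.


New hue = (H + rotation) mod 360
New hue = (176 + 60) mod 360
= 236 mod 360
= 236°


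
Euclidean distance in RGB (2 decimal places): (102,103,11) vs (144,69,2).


d = √[(R₁-R₂)² + (G₁-G₂)² + (B₁-B₂)²]
d = √[(102-144)² + (103-69)² + (11-2)²]
d = √[1764 + 1156 + 81]
d = √3001
d ≈ 54.78


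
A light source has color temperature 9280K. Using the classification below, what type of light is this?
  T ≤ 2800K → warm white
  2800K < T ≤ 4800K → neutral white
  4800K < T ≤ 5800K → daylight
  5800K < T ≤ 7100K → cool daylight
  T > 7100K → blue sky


Temperature: 9280K
9280K > 7100K → blue sky
Classification: blue sky


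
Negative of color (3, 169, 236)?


Invert: (255-R, 255-G, 255-B)
R: 255-3 = 252
G: 255-169 = 86
B: 255-236 = 19
= RGB(252, 86, 19)


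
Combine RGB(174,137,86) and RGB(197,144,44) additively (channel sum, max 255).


Additive: each channel = min(255, C₁+C₂)
R: 174+197 = 371 → 255
G: 137+144 = 281 → 255
B: 86+44 = 130 → 130
= RGB(255, 255, 130)


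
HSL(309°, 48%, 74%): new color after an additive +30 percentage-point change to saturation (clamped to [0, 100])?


Original S = 48%
Adjustment = +30 percentage points
New S = 48 + (30) = 78
Clamp to [0, 100] → 78
= HSL(309°, 78%, 74%)


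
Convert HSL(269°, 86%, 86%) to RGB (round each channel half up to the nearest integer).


H=269°, S=0.86, L=0.86
C = (1-|2L-1|)×S = (1-|0.72|)×0.86 = 0.2408
H' = H/60 = 269/60 ≈ 4.4833; X = C×(1-|H' mod 2 - 1|) ≈ 0.1164
m = L - C/2 = 0.86 - 0.1204 = 0.7396
Sector ⌊H'⌋ = 4 → (R',G',B') = (≈0.1164, 0.0, 0.2408)
RGB = ((R'+m)×255, (G'+m)×255, (B'+m)×255) = (218.2766, 188.598, 250.002)
Round half up → RGB(218, 189, 250)


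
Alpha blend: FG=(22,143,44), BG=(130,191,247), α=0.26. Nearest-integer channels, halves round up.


C = α×F + (1-α)×B, with 1-α = 0.74
R: 0.26×22 + 0.74×130 = 5.72 + 96.20 = 101.92 → 102
G: 0.26×143 + 0.74×191 = 37.18 + 141.34 = 178.52 → 179
B: 0.26×44 + 0.74×247 = 11.44 + 182.78 = 194.22 → 194
= RGB(102, 179, 194)


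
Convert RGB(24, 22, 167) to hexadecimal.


R = 24 → 18 (hex)
G = 22 → 16 (hex)
B = 167 → A7 (hex)
Hex = #1816A7


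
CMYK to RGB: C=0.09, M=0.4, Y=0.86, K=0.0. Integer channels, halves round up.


R = 255 × (1-C) × (1-K) = 255 × 0.91 × 1.00 = 232.05 → 232
G = 255 × (1-M) × (1-K) = 255 × 0.60 × 1.00 = 153
B = 255 × (1-Y) × (1-K) = 255 × 0.14 × 1.00 = 35.7 → 36
= RGB(232, 153, 36)


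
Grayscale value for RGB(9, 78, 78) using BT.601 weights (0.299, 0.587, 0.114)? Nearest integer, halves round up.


Gray = 0.299×R + 0.587×G + 0.114×B
Gray = 0.299×9 + 0.587×78 + 0.114×78
Gray = 2.691 + 45.786 + 8.892
Gray = 57.369 → round half up → 57
Gray = 57


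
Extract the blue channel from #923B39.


Color: #923B39
R = 92 = 146
G = 3B = 59
B = 39 = 57
Blue = 57


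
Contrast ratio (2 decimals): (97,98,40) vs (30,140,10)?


Linearize each sRGB channel c=v/255: c/12.92 if c ≤ 0.04045 else ((c+0.055)/1.055)^2.4
L = 0.2126×R_lin + 0.7152×G_lin + 0.0722×B_lin
Color 1 (97,98,40):
  R=97: 97/255≈0.3804 > 0.04045 → ((0.3804+0.055)/1.055)^2.4 ≈ 0.11954
  G=98: 98/255≈0.3843 > 0.04045 → ((0.3843+0.055)/1.055)^2.4 ≈ 0.12214
  B=40: 40/255≈0.1569 > 0.04045 → ((0.1569+0.055)/1.055)^2.4 ≈ 0.02122
  L1 = 0.2126×0.11954 + 0.7152×0.12214 + 0.0722×0.02122 ≈ 0.11430
Color 2 (30,140,10):
  R=30: 30/255≈0.1176 > 0.04045 → ((0.1176+0.055)/1.055)^2.4 ≈ 0.01298
  G=140: 140/255≈0.5490 > 0.04045 → ((0.5490+0.055)/1.055)^2.4 ≈ 0.26225
  B=10: 10/255≈0.0392 ≤ 0.04045 → 0.0392/12.92 ≈ 0.00304
  L2 = 0.2126×0.01298 + 0.7152×0.26225 + 0.0722×0.00304 ≈ 0.19054
Lighter = 0.19054, Darker = 0.11430
Ratio = (L_lighter + 0.05) / (L_darker + 0.05)
Ratio = (0.19054 + 0.05) / (0.11430 + 0.05) = 0.24054 / 0.16430 ≈ 1.4640
Ratio ≈ 1.46:1


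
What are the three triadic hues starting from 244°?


Triadic: equally spaced at 120° intervals
H1 = 244°
H2 = (244 + 120) mod 360 = 4°
H3 = (244 + 240) mod 360 = 124°
Triadic = 244°, 4°, 124°


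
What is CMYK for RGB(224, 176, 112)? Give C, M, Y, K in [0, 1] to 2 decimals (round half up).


R'=224/255≈0.8784, G'=176/255≈0.6902, B'=112/255≈0.4392
K = 1 - max(R',G',B') = 1 - 224/255 = 31/255 = 0.12156… → 0.12
(1-R'-K)/(1-K) simplifies to (max-R)/max with max = 224:
C = (224-224)/224 = 0/224 = 0 → 0.00
M = (224-176)/224 = 48/224 = 0.21428… → 0.21
Y = (224-112)/224 = 112/224 = 0.5 → 0.50
= CMYK(0.00, 0.21, 0.50, 0.12)


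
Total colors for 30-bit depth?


Colors = 2^bits = 2^30
= 1,073,741,824 colors


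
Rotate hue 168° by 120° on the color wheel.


New hue = (H + rotation) mod 360
New hue = (168 + 120) mod 360
= 288 mod 360
= 288°


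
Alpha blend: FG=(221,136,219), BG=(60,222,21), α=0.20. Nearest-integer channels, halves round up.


C = α×F + (1-α)×B, with 1-α = 0.80
R: 0.20×221 + 0.80×60 = 44.20 + 48.00 = 92.20 → 92
G: 0.20×136 + 0.80×222 = 27.20 + 177.60 = 204.80 → 205
B: 0.20×219 + 0.80×21 = 43.80 + 16.80 = 60.60 → 61
= RGB(92, 205, 61)


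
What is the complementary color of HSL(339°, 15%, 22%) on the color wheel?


Complement = opposite side of color wheel = hue + 180°
H' = (339 + 180) mod 360 = 159°
S and L unchanged.
= HSL(159°, 15%, 22%)


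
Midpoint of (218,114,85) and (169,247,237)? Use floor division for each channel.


Midpoint: each channel = ⌊(C₁+C₂)/2⌋
R: ⌊(218+169)/2⌋ = 193
G: ⌊(114+247)/2⌋ = 180
B: ⌊(85+237)/2⌋ = 161
= RGB(193, 180, 161)


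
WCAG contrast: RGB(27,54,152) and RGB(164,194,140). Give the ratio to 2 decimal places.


Linearize each sRGB channel c=v/255: c/12.92 if c ≤ 0.04045 else ((c+0.055)/1.055)^2.4
L = 0.2126×R_lin + 0.7152×G_lin + 0.0722×B_lin
Color 1 (27,54,152):
  R=27: 27/255≈0.1059 > 0.04045 → ((0.1059+0.055)/1.055)^2.4 ≈ 0.01096
  G=54: 54/255≈0.2118 > 0.04045 → ((0.2118+0.055)/1.055)^2.4 ≈ 0.03689
  B=152: 152/255≈0.5961 > 0.04045 → ((0.5961+0.055)/1.055)^2.4 ≈ 0.31399
  L1 = 0.2126×0.01096 + 0.7152×0.03689 + 0.0722×0.31399 ≈ 0.05138
Color 2 (164,194,140):
  R=164: 164/255≈0.6431 > 0.04045 → ((0.6431+0.055)/1.055)^2.4 ≈ 0.37124
  G=194: 194/255≈0.7608 > 0.04045 → ((0.7608+0.055)/1.055)^2.4 ≈ 0.53948
  B=140: 140/255≈0.5490 > 0.04045 → ((0.5490+0.055)/1.055)^2.4 ≈ 0.26225
  L2 = 0.2126×0.37124 + 0.7152×0.53948 + 0.0722×0.26225 ≈ 0.48370
Lighter = 0.48370, Darker = 0.05138
Ratio = (L_lighter + 0.05) / (L_darker + 0.05)
Ratio = (0.48370 + 0.05) / (0.05138 + 0.05) = 0.53370 / 0.10138 ≈ 5.2641
Ratio ≈ 5.26:1


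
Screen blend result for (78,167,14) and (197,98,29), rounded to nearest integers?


Screen: C = 255 - (255-A)×(255-B)/255, rounded to nearest integer
R: 255 - (255-78)×(255-197)/255 = 255 - 10266/255 ≈ 255 - 40.259 = 214.741 → 215
G: 255 - (255-167)×(255-98)/255 = 255 - 13816/255 ≈ 255 - 54.180 = 200.820 → 201
B: 255 - (255-14)×(255-29)/255 = 255 - 54466/255 ≈ 255 - 213.592 = 41.408 → 41
= RGB(215, 201, 41)


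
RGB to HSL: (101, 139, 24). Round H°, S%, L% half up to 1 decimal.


Normalize: R'=101/255≈0.3961, G'=139/255≈0.5451, B'=24/255≈0.0941
Max=139/255, Min=24/255, Δ=Max-Min=115/255
L = (Max+Min)/2 = (139+24)/510 = 163/510 = 0.31960… → L = 32.0%
L ≤ 0.5 → S = Δ/(Max+Min) = 115/(139+24) = 115/163 = 0.70552… → S = 70.6%
(the 1/255 factors cancel in S and H, so raw channel differences can be used)
Max is G' → H = 60 × ((B-R)/Δ + 2) = 60 × ((24-101)/115 + 2)
  -77/115 + 2 = -0.6695… + 2 = 1.3304…
  H = 60 × 1.3304… = 79.826…° → H = 79.8°
= HSL(79.8°, 70.6%, 32.0%)


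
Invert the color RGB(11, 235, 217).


Invert: (255-R, 255-G, 255-B)
R: 255-11 = 244
G: 255-235 = 20
B: 255-217 = 38
= RGB(244, 20, 38)


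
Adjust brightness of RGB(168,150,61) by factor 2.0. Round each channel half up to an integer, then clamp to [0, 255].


Multiply each channel by 2.0, round half up, clamp to [0, 255]
R: 168×2.0 = 336 → clamp → 255
G: 150×2.0 = 300 → clamp → 255
B: 61×2.0 = 122
= RGB(255, 255, 122)


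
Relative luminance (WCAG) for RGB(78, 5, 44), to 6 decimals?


Linearize each channel (sRGB transfer function): c = v/255; c_lin = c/12.92 if c ≤ 0.04045, else ((c+0.055)/1.055)^2.4
  R: 78/255 ≈ 0.305882 > 0.04045 → ((0.305882+0.055)/1.055)^2.4 ≈ 0.076185
  G: 5/255 ≈ 0.019608 ≤ 0.04045 → 0.019608/12.92 ≈ 0.001518
  B: 44/255 ≈ 0.172549 > 0.04045 → ((0.172549+0.055)/1.055)^2.4 ≈ 0.025187
R_lin = 0.076185, G_lin = 0.001518, B_lin = 0.025187
L = 0.2126×R + 0.7152×G + 0.0722×B
L = 0.2126×0.076185 + 0.7152×0.001518 + 0.0722×0.025187
L ≈ 0.019101


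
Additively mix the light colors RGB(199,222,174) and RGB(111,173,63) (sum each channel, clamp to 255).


Additive: each channel = min(255, C₁+C₂)
R: 199+111 = 310 → 255
G: 222+173 = 395 → 255
B: 174+63 = 237 → 237
= RGB(255, 255, 237)


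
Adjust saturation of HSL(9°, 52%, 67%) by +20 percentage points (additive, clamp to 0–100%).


Original S = 52%
Adjustment = +20 percentage points
New S = 52 + (20) = 72
Clamp to [0, 100] → 72
= HSL(9°, 72%, 67%)


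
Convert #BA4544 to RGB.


BA → 186 (R)
45 → 69 (G)
44 → 68 (B)
= RGB(186, 69, 68)


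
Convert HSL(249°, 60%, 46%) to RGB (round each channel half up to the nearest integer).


H=249°, S=0.60, L=0.46
C = (1-|2L-1|)×S = (1-|-0.08|)×0.60 = 0.552
H' = H/60 = 249/60 ≈ 4.1500; X = C×(1-|H' mod 2 - 1|) = 0.0828
m = L - C/2 = 0.46 - 0.276 = 0.184
Sector ⌊H'⌋ = 4 → (R',G',B') = (0.0828, 0.0, 0.552)
RGB = ((R'+m)×255, (G'+m)×255, (B'+m)×255) = (68.034, 46.92, 187.68)
Round half up → RGB(68, 47, 188)


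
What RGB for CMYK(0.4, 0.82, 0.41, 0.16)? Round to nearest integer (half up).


R = 255 × (1-C) × (1-K) = 255 × 0.60 × 0.84 = 128.52 → 129
G = 255 × (1-M) × (1-K) = 255 × 0.18 × 0.84 = 38.556 → 39
B = 255 × (1-Y) × (1-K) = 255 × 0.59 × 0.84 = 126.378 → 126
= RGB(129, 39, 126)


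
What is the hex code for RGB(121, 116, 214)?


R = 121 → 79 (hex)
G = 116 → 74 (hex)
B = 214 → D6 (hex)
Hex = #7974D6


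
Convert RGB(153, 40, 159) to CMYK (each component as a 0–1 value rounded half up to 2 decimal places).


R'=153/255≈0.6000, G'=40/255≈0.1569, B'=159/255≈0.6235
K = 1 - max(R',G',B') = 1 - 159/255 = 96/255 = 0.37647… → 0.38
(1-R'-K)/(1-K) simplifies to (max-R)/max with max = 159:
C = (159-153)/159 = 6/159 = 0.03773… → 0.04
M = (159-40)/159 = 119/159 = 0.74842… → 0.75
Y = (159-159)/159 = 0/159 = 0 → 0.00
= CMYK(0.04, 0.75, 0.00, 0.38)


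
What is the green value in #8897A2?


Color: #8897A2
R = 88 = 136
G = 97 = 151
B = A2 = 162
Green = 151


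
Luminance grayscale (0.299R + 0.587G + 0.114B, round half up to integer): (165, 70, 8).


Gray = 0.299×R + 0.587×G + 0.114×B
Gray = 0.299×165 + 0.587×70 + 0.114×8
Gray = 49.335 + 41.090 + 0.912
Gray = 91.337 → round half up → 91
Gray = 91


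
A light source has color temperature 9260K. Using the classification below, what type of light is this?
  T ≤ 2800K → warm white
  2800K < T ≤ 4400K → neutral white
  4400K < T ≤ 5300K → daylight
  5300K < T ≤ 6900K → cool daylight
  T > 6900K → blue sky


Temperature: 9260K
9260K > 6900K → blue sky
Classification: blue sky


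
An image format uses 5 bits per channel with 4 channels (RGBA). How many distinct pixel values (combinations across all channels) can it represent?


Total bits = 5 bits/channel × 4 channels = 20 bits
Distinct pixel values = 2^20
= 1,048,576 pixel values


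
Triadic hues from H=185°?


Triadic: equally spaced at 120° intervals
H1 = 185°
H2 = (185 + 120) mod 360 = 305°
H3 = (185 + 240) mod 360 = 65°
Triadic = 185°, 305°, 65°


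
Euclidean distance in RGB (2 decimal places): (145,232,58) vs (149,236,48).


d = √[(R₁-R₂)² + (G₁-G₂)² + (B₁-B₂)²]
d = √[(145-149)² + (232-236)² + (58-48)²]
d = √[16 + 16 + 100]
d = √132
d ≈ 11.49


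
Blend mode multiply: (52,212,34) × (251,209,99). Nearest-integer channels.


Multiply: C = A×B/255, rounded to nearest integer
R: 52×251/255 = 13052/255 ≈ 51.184 → 51
G: 212×209/255 = 44308/255 ≈ 173.757 → 174
B: 34×99/255 = 3366/255 ≈ 13.200 → 13
= RGB(51, 174, 13)


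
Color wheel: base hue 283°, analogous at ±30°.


Base hue: 283°
Left analog: (283 - 30) mod 360 = 253°
Right analog: (283 + 30) mod 360 = 313°
Analogous hues = 253° and 313°


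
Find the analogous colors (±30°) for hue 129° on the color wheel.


Base hue: 129°
Left analog: (129 - 30) mod 360 = 99°
Right analog: (129 + 30) mod 360 = 159°
Analogous hues = 99° and 159°


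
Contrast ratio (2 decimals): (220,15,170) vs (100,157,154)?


Linearize each sRGB channel c=v/255: c/12.92 if c ≤ 0.04045 else ((c+0.055)/1.055)^2.4
L = 0.2126×R_lin + 0.7152×G_lin + 0.0722×B_lin
Color 1 (220,15,170):
  R=220: 220/255≈0.8627 > 0.04045 → ((0.8627+0.055)/1.055)^2.4 ≈ 0.71569
  G=15: 15/255≈0.0588 > 0.04045 → ((0.0588+0.055)/1.055)^2.4 ≈ 0.00478
  B=170: 170/255≈0.6667 > 0.04045 → ((0.6667+0.055)/1.055)^2.4 ≈ 0.40198
  L1 = 0.2126×0.71569 + 0.7152×0.00478 + 0.0722×0.40198 ≈ 0.18460
Color 2 (100,157,154):
  R=100: 100/255≈0.3922 > 0.04045 → ((0.3922+0.055)/1.055)^2.4 ≈ 0.12744
  G=157: 157/255≈0.6157 > 0.04045 → ((0.6157+0.055)/1.055)^2.4 ≈ 0.33716
  B=154: 154/255≈0.6039 > 0.04045 → ((0.6039+0.055)/1.055)^2.4 ≈ 0.32314
  L2 = 0.2126×0.12744 + 0.7152×0.33716 + 0.0722×0.32314 ≈ 0.29156
Lighter = 0.29156, Darker = 0.18460
Ratio = (L_lighter + 0.05) / (L_darker + 0.05)
Ratio = (0.29156 + 0.05) / (0.18460 + 0.05) = 0.34156 / 0.23460 ≈ 1.4560
Ratio ≈ 1.46:1


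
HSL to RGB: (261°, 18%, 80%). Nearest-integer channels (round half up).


H=261°, S=0.18, L=0.80
C = (1-|2L-1|)×S = (1-|0.60|)×0.18 = 0.072
H' = H/60 = 261/60 ≈ 4.3500; X = C×(1-|H' mod 2 - 1|) = 0.0252
m = L - C/2 = 0.80 - 0.036 = 0.764
Sector ⌊H'⌋ = 4 → (R',G',B') = (0.0252, 0.0, 0.072)
RGB = ((R'+m)×255, (G'+m)×255, (B'+m)×255) = (201.246, 194.82, 213.18)
Round half up → RGB(201, 195, 213)


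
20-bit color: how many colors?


Colors = 2^bits = 2^20
= 1,048,576 colors


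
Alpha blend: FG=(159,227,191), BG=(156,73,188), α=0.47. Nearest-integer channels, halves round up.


C = α×F + (1-α)×B, with 1-α = 0.53
R: 0.47×159 + 0.53×156 = 74.73 + 82.68 = 157.41 → 157
G: 0.47×227 + 0.53×73 = 106.69 + 38.69 = 145.38 → 145
B: 0.47×191 + 0.53×188 = 89.77 + 99.64 = 189.41 → 189
= RGB(157, 145, 189)


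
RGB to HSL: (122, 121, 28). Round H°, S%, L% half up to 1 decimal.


Normalize: R'=122/255≈0.4784, G'=121/255≈0.4745, B'=28/255≈0.1098
Max=122/255, Min=28/255, Δ=Max-Min=94/255
L = (Max+Min)/2 = (122+28)/510 = 150/510 = 0.29411… → L = 29.4%
L ≤ 0.5 → S = Δ/(Max+Min) = 94/(122+28) = 94/150 = 0.62666… → S = 62.7%
(the 1/255 factors cancel in S and H, so raw channel differences can be used)
Max is R' → H = 60 × (((G-B)/Δ) mod 6) = 60 × (((121-28)/94) mod 6)
  93/94 = 0.9893…
  H = 60 × 0.9893… = 59.361…° → H = 59.4°
= HSL(59.4°, 62.7%, 29.4%)


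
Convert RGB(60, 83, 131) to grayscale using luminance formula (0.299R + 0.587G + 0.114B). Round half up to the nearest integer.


Gray = 0.299×R + 0.587×G + 0.114×B
Gray = 0.299×60 + 0.587×83 + 0.114×131
Gray = 17.940 + 48.721 + 14.934
Gray = 81.595 → round half up → 82
Gray = 82


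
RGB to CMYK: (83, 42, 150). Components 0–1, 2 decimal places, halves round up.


R'=83/255≈0.3255, G'=42/255≈0.1647, B'=150/255≈0.5882
K = 1 - max(R',G',B') = 1 - 150/255 = 105/255 = 0.41176… → 0.41
(1-R'-K)/(1-K) simplifies to (max-R)/max with max = 150:
C = (150-83)/150 = 67/150 = 0.44666… → 0.45
M = (150-42)/150 = 108/150 = 0.72 → 0.72
Y = (150-150)/150 = 0/150 = 0 → 0.00
= CMYK(0.45, 0.72, 0.00, 0.41)


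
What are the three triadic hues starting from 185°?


Triadic: equally spaced at 120° intervals
H1 = 185°
H2 = (185 + 120) mod 360 = 305°
H3 = (185 + 240) mod 360 = 65°
Triadic = 185°, 305°, 65°
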